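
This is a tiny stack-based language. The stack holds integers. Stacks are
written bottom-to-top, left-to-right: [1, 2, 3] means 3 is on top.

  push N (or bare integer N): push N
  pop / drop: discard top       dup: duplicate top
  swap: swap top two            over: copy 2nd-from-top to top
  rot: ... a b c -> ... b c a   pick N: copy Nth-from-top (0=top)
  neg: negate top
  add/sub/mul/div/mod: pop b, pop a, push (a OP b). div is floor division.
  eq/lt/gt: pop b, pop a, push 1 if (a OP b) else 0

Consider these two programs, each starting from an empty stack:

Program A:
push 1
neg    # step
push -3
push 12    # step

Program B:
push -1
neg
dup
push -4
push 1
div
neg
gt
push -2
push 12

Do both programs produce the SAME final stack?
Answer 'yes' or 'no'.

Answer: no

Derivation:
Program A trace:
  After 'push 1': [1]
  After 'neg': [-1]
  After 'push -3': [-1, -3]
  After 'push 12': [-1, -3, 12]
Program A final stack: [-1, -3, 12]

Program B trace:
  After 'push -1': [-1]
  After 'neg': [1]
  After 'dup': [1, 1]
  After 'push -4': [1, 1, -4]
  After 'push 1': [1, 1, -4, 1]
  After 'div': [1, 1, -4]
  After 'neg': [1, 1, 4]
  After 'gt': [1, 0]
  After 'push -2': [1, 0, -2]
  After 'push 12': [1, 0, -2, 12]
Program B final stack: [1, 0, -2, 12]
Same: no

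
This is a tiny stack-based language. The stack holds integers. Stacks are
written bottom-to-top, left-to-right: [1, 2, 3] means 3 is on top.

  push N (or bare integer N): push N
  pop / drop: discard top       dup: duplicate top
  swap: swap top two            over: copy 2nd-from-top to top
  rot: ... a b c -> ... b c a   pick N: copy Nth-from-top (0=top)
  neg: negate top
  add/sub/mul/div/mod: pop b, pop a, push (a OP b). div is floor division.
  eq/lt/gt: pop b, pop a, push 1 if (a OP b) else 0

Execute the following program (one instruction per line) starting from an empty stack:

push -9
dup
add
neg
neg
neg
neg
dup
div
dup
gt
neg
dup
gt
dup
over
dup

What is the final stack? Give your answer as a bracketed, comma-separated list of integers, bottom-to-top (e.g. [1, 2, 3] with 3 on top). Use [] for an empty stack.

Answer: [0, 0, 0, 0]

Derivation:
After 'push -9': [-9]
After 'dup': [-9, -9]
After 'add': [-18]
After 'neg': [18]
After 'neg': [-18]
After 'neg': [18]
After 'neg': [-18]
After 'dup': [-18, -18]
After 'div': [1]
After 'dup': [1, 1]
After 'gt': [0]
After 'neg': [0]
After 'dup': [0, 0]
After 'gt': [0]
After 'dup': [0, 0]
After 'over': [0, 0, 0]
After 'dup': [0, 0, 0, 0]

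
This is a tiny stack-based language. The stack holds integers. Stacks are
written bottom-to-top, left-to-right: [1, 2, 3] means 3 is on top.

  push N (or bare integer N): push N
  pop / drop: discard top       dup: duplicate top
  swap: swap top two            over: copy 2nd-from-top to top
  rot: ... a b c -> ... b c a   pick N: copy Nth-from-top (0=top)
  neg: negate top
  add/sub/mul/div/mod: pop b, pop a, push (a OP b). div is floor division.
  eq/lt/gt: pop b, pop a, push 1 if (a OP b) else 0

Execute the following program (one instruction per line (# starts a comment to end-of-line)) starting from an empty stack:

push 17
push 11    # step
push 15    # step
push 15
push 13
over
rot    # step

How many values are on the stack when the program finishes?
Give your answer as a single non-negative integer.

Answer: 6

Derivation:
After 'push 17': stack = [17] (depth 1)
After 'push 11': stack = [17, 11] (depth 2)
After 'push 15': stack = [17, 11, 15] (depth 3)
After 'push 15': stack = [17, 11, 15, 15] (depth 4)
After 'push 13': stack = [17, 11, 15, 15, 13] (depth 5)
After 'over': stack = [17, 11, 15, 15, 13, 15] (depth 6)
After 'rot': stack = [17, 11, 15, 13, 15, 15] (depth 6)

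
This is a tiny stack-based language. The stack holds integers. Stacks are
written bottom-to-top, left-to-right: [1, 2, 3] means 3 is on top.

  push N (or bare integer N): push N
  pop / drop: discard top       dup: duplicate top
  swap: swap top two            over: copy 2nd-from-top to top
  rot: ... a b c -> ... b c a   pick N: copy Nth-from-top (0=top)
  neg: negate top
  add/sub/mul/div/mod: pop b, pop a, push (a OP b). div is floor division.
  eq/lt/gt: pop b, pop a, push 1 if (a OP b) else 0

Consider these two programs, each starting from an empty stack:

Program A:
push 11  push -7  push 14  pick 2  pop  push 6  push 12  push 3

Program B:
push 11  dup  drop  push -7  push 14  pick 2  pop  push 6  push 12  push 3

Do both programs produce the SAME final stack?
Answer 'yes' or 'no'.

Program A trace:
  After 'push 11': [11]
  After 'push -7': [11, -7]
  After 'push 14': [11, -7, 14]
  After 'pick 2': [11, -7, 14, 11]
  After 'pop': [11, -7, 14]
  After 'push 6': [11, -7, 14, 6]
  After 'push 12': [11, -7, 14, 6, 12]
  After 'push 3': [11, -7, 14, 6, 12, 3]
Program A final stack: [11, -7, 14, 6, 12, 3]

Program B trace:
  After 'push 11': [11]
  After 'dup': [11, 11]
  After 'drop': [11]
  After 'push -7': [11, -7]
  After 'push 14': [11, -7, 14]
  After 'pick 2': [11, -7, 14, 11]
  After 'pop': [11, -7, 14]
  After 'push 6': [11, -7, 14, 6]
  After 'push 12': [11, -7, 14, 6, 12]
  After 'push 3': [11, -7, 14, 6, 12, 3]
Program B final stack: [11, -7, 14, 6, 12, 3]
Same: yes

Answer: yes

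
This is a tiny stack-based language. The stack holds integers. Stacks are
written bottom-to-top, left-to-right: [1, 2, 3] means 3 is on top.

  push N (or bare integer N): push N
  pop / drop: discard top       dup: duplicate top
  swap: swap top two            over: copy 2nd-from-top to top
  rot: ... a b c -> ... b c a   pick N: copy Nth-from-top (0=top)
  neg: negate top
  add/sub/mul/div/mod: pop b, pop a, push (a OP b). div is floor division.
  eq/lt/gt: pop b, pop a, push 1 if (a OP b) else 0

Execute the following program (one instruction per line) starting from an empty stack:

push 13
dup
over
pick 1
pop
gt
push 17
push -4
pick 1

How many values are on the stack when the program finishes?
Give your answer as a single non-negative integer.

After 'push 13': stack = [13] (depth 1)
After 'dup': stack = [13, 13] (depth 2)
After 'over': stack = [13, 13, 13] (depth 3)
After 'pick 1': stack = [13, 13, 13, 13] (depth 4)
After 'pop': stack = [13, 13, 13] (depth 3)
After 'gt': stack = [13, 0] (depth 2)
After 'push 17': stack = [13, 0, 17] (depth 3)
After 'push -4': stack = [13, 0, 17, -4] (depth 4)
After 'pick 1': stack = [13, 0, 17, -4, 17] (depth 5)

Answer: 5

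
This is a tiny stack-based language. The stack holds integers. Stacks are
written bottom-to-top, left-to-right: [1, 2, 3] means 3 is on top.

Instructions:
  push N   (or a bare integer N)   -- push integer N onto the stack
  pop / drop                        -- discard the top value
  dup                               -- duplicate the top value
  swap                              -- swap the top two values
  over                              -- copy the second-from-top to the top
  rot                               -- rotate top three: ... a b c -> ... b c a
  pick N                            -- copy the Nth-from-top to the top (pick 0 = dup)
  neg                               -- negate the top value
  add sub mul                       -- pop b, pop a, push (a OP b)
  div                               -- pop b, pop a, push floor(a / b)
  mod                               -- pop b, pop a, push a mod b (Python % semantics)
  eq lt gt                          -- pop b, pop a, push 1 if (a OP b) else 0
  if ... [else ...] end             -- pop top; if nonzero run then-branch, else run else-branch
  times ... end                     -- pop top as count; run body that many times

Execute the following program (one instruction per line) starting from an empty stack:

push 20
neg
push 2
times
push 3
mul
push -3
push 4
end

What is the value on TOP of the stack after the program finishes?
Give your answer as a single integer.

After 'push 20': [20]
After 'neg': [-20]
After 'push 2': [-20, 2]
After 'times': [-20]
After 'push 3': [-20, 3]
After 'mul': [-60]
After 'push -3': [-60, -3]
After 'push 4': [-60, -3, 4]
After 'push 3': [-60, -3, 4, 3]
After 'mul': [-60, -3, 12]
After 'push -3': [-60, -3, 12, -3]
After 'push 4': [-60, -3, 12, -3, 4]

Answer: 4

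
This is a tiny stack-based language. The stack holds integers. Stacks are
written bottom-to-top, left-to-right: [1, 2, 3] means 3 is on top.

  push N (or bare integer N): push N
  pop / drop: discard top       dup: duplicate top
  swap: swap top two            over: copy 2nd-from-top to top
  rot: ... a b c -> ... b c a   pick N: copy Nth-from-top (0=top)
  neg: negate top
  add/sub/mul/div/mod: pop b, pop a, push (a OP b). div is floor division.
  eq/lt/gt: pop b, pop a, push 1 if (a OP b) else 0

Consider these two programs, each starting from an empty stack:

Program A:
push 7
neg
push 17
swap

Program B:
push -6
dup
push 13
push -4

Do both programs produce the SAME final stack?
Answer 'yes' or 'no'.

Program A trace:
  After 'push 7': [7]
  After 'neg': [-7]
  After 'push 17': [-7, 17]
  After 'swap': [17, -7]
Program A final stack: [17, -7]

Program B trace:
  After 'push -6': [-6]
  After 'dup': [-6, -6]
  After 'push 13': [-6, -6, 13]
  After 'push -4': [-6, -6, 13, -4]
Program B final stack: [-6, -6, 13, -4]
Same: no

Answer: no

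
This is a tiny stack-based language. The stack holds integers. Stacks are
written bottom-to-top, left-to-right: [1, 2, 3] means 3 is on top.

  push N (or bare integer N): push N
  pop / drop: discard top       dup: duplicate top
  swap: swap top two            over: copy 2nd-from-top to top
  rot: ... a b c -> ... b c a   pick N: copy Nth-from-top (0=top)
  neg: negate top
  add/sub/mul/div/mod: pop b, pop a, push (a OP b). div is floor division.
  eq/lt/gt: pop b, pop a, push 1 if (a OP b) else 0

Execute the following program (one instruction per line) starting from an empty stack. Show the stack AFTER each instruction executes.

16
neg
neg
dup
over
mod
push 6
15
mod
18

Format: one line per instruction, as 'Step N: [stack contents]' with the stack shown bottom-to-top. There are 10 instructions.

Step 1: [16]
Step 2: [-16]
Step 3: [16]
Step 4: [16, 16]
Step 5: [16, 16, 16]
Step 6: [16, 0]
Step 7: [16, 0, 6]
Step 8: [16, 0, 6, 15]
Step 9: [16, 0, 6]
Step 10: [16, 0, 6, 18]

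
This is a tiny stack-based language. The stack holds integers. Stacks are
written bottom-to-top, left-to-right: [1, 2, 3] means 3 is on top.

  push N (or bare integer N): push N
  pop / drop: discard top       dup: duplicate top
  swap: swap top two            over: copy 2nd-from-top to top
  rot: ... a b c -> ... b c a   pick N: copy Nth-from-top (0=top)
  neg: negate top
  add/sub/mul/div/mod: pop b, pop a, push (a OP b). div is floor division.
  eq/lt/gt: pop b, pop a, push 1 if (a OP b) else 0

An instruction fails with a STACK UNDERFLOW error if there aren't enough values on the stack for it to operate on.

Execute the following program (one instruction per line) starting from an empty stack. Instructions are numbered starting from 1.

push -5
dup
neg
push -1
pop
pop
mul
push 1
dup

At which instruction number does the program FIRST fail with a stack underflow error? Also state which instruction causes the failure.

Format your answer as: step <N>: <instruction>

Step 1 ('push -5'): stack = [-5], depth = 1
Step 2 ('dup'): stack = [-5, -5], depth = 2
Step 3 ('neg'): stack = [-5, 5], depth = 2
Step 4 ('push -1'): stack = [-5, 5, -1], depth = 3
Step 5 ('pop'): stack = [-5, 5], depth = 2
Step 6 ('pop'): stack = [-5], depth = 1
Step 7 ('mul'): needs 2 value(s) but depth is 1 — STACK UNDERFLOW

Answer: step 7: mul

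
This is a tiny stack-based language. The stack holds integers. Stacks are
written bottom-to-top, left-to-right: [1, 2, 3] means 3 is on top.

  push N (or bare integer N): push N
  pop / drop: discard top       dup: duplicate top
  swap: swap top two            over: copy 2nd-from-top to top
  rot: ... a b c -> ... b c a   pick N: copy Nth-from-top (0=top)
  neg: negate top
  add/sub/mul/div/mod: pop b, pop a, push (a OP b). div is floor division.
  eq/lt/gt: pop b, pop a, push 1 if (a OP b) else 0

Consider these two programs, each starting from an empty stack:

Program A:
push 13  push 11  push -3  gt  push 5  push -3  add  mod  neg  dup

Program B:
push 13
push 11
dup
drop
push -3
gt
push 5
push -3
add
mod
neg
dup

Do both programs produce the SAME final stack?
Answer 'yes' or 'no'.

Program A trace:
  After 'push 13': [13]
  After 'push 11': [13, 11]
  After 'push -3': [13, 11, -3]
  After 'gt': [13, 1]
  After 'push 5': [13, 1, 5]
  After 'push -3': [13, 1, 5, -3]
  After 'add': [13, 1, 2]
  After 'mod': [13, 1]
  After 'neg': [13, -1]
  After 'dup': [13, -1, -1]
Program A final stack: [13, -1, -1]

Program B trace:
  After 'push 13': [13]
  After 'push 11': [13, 11]
  After 'dup': [13, 11, 11]
  After 'drop': [13, 11]
  After 'push -3': [13, 11, -3]
  After 'gt': [13, 1]
  After 'push 5': [13, 1, 5]
  After 'push -3': [13, 1, 5, -3]
  After 'add': [13, 1, 2]
  After 'mod': [13, 1]
  After 'neg': [13, -1]
  After 'dup': [13, -1, -1]
Program B final stack: [13, -1, -1]
Same: yes

Answer: yes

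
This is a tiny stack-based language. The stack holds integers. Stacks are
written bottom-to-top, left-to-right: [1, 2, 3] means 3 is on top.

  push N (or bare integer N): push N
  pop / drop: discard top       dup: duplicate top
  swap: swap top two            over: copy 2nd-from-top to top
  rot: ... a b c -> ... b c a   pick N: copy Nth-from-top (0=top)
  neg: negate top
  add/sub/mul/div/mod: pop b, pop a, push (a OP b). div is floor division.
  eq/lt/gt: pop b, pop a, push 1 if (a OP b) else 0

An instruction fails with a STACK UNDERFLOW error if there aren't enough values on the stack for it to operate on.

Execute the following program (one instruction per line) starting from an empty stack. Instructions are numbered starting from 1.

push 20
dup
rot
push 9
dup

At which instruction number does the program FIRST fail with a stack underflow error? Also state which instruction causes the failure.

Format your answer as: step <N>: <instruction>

Step 1 ('push 20'): stack = [20], depth = 1
Step 2 ('dup'): stack = [20, 20], depth = 2
Step 3 ('rot'): needs 3 value(s) but depth is 2 — STACK UNDERFLOW

Answer: step 3: rot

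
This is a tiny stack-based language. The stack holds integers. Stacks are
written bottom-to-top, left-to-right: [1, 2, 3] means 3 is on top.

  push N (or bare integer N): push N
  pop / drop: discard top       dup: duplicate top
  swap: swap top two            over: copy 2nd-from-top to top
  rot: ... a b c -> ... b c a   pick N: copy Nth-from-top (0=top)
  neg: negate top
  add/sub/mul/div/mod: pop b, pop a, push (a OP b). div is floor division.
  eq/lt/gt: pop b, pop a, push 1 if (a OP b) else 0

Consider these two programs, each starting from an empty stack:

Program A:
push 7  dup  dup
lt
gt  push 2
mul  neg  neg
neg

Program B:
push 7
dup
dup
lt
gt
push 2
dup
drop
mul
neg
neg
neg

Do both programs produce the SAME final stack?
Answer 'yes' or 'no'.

Program A trace:
  After 'push 7': [7]
  After 'dup': [7, 7]
  After 'dup': [7, 7, 7]
  After 'lt': [7, 0]
  After 'gt': [1]
  After 'push 2': [1, 2]
  After 'mul': [2]
  After 'neg': [-2]
  After 'neg': [2]
  After 'neg': [-2]
Program A final stack: [-2]

Program B trace:
  After 'push 7': [7]
  After 'dup': [7, 7]
  After 'dup': [7, 7, 7]
  After 'lt': [7, 0]
  After 'gt': [1]
  After 'push 2': [1, 2]
  After 'dup': [1, 2, 2]
  After 'drop': [1, 2]
  After 'mul': [2]
  After 'neg': [-2]
  After 'neg': [2]
  After 'neg': [-2]
Program B final stack: [-2]
Same: yes

Answer: yes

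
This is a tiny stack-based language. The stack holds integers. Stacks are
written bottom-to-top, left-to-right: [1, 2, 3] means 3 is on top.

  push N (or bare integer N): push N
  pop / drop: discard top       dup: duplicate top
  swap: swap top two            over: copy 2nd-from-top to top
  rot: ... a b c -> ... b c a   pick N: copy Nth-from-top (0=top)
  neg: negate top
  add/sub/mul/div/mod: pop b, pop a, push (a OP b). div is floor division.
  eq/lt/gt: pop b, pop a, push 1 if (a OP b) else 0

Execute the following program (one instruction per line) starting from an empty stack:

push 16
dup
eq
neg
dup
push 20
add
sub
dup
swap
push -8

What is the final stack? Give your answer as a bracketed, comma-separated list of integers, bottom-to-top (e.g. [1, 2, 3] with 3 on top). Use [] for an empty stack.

After 'push 16': [16]
After 'dup': [16, 16]
After 'eq': [1]
After 'neg': [-1]
After 'dup': [-1, -1]
After 'push 20': [-1, -1, 20]
After 'add': [-1, 19]
After 'sub': [-20]
After 'dup': [-20, -20]
After 'swap': [-20, -20]
After 'push -8': [-20, -20, -8]

Answer: [-20, -20, -8]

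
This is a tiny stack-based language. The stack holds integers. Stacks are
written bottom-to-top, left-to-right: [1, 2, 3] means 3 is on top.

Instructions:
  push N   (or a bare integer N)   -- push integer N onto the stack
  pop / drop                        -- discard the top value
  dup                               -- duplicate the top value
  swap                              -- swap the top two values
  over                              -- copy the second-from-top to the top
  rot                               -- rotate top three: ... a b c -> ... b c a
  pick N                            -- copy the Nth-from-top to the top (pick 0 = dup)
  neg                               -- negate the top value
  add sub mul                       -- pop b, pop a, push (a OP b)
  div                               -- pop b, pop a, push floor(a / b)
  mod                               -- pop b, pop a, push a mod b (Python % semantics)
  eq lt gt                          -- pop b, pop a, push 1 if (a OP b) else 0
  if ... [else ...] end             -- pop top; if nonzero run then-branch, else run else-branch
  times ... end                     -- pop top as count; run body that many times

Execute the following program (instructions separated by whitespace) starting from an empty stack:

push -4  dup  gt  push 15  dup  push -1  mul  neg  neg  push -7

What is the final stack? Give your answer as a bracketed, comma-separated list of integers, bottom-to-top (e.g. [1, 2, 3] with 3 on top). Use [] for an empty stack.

Answer: [0, 15, -15, -7]

Derivation:
After 'push -4': [-4]
After 'dup': [-4, -4]
After 'gt': [0]
After 'push 15': [0, 15]
After 'dup': [0, 15, 15]
After 'push -1': [0, 15, 15, -1]
After 'mul': [0, 15, -15]
After 'neg': [0, 15, 15]
After 'neg': [0, 15, -15]
After 'push -7': [0, 15, -15, -7]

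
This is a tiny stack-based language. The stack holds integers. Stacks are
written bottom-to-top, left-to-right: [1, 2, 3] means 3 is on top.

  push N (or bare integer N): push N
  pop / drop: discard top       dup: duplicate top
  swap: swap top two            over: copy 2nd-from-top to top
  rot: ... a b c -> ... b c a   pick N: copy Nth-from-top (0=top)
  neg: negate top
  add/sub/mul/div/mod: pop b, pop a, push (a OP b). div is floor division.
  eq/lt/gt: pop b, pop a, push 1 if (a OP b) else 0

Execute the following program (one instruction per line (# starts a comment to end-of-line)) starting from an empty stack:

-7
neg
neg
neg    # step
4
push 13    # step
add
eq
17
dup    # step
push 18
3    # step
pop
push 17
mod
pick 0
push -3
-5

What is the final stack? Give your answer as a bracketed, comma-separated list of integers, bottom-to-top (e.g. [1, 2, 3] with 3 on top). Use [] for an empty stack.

After 'push -7': [-7]
After 'neg': [7]
After 'neg': [-7]
After 'neg': [7]
After 'push 4': [7, 4]
After 'push 13': [7, 4, 13]
After 'add': [7, 17]
After 'eq': [0]
After 'push 17': [0, 17]
After 'dup': [0, 17, 17]
After 'push 18': [0, 17, 17, 18]
After 'push 3': [0, 17, 17, 18, 3]
After 'pop': [0, 17, 17, 18]
After 'push 17': [0, 17, 17, 18, 17]
After 'mod': [0, 17, 17, 1]
After 'pick 0': [0, 17, 17, 1, 1]
After 'push -3': [0, 17, 17, 1, 1, -3]
After 'push -5': [0, 17, 17, 1, 1, -3, -5]

Answer: [0, 17, 17, 1, 1, -3, -5]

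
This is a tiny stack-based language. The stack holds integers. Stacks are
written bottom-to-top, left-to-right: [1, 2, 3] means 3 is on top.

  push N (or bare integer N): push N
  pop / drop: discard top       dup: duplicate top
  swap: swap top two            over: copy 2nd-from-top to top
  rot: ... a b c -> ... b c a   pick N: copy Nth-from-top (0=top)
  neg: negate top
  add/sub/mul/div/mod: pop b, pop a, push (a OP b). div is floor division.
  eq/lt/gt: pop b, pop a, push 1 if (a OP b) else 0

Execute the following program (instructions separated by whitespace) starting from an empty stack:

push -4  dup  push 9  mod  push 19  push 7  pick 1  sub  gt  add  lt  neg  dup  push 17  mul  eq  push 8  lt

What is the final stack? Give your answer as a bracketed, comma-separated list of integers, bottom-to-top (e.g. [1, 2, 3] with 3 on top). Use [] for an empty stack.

After 'push -4': [-4]
After 'dup': [-4, -4]
After 'push 9': [-4, -4, 9]
After 'mod': [-4, 5]
After 'push 19': [-4, 5, 19]
After 'push 7': [-4, 5, 19, 7]
After 'pick 1': [-4, 5, 19, 7, 19]
After 'sub': [-4, 5, 19, -12]
After 'gt': [-4, 5, 1]
After 'add': [-4, 6]
After 'lt': [1]
After 'neg': [-1]
After 'dup': [-1, -1]
After 'push 17': [-1, -1, 17]
After 'mul': [-1, -17]
After 'eq': [0]
After 'push 8': [0, 8]
After 'lt': [1]

Answer: [1]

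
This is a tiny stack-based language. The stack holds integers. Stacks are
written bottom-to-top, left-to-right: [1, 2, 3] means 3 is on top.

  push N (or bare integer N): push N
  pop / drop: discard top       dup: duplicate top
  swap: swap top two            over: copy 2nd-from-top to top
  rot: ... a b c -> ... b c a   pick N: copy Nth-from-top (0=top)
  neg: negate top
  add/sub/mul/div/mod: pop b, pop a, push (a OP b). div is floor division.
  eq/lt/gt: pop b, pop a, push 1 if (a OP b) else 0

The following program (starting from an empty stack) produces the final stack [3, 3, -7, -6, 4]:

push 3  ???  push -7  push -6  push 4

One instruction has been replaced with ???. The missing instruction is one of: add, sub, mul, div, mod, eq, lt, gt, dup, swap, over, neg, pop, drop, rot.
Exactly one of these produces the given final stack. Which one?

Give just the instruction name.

Answer: dup

Derivation:
Stack before ???: [3]
Stack after ???:  [3, 3]
The instruction that transforms [3] -> [3, 3] is: dup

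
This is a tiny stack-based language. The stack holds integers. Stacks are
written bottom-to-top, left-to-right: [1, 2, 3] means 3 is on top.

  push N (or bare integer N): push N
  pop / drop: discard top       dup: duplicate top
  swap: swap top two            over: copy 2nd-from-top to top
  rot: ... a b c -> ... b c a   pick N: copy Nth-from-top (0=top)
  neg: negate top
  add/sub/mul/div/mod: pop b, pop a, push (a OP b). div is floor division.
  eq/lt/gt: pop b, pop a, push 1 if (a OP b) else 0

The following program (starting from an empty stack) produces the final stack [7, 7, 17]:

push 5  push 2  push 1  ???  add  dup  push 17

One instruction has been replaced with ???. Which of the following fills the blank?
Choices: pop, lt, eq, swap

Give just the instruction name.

Stack before ???: [5, 2, 1]
Stack after ???:  [5, 2]
Checking each choice:
  pop: MATCH
  lt: produces [5, 5, 17]
  eq: produces [5, 5, 17]
  swap: produces [5, 3, 3, 17]


Answer: pop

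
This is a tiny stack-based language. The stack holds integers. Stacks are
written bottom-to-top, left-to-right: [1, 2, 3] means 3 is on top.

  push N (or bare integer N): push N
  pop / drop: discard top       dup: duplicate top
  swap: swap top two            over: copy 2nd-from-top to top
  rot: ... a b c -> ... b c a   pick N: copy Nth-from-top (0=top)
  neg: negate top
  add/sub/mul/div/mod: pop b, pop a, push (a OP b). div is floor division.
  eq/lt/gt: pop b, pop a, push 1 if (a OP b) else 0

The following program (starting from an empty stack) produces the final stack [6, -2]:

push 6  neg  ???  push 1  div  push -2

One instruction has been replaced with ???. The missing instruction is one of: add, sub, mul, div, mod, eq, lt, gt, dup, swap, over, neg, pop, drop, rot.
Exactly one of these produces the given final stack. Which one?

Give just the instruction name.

Stack before ???: [-6]
Stack after ???:  [6]
The instruction that transforms [-6] -> [6] is: neg

Answer: neg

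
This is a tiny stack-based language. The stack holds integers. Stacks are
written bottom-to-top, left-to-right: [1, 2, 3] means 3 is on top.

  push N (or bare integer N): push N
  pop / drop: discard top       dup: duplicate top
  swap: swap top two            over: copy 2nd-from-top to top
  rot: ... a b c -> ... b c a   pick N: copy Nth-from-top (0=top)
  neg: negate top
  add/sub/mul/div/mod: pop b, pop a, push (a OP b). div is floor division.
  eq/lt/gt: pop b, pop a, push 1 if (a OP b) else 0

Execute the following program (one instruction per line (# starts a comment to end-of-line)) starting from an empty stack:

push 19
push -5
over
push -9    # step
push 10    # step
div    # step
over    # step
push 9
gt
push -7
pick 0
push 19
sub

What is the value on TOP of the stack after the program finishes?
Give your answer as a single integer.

Answer: -26

Derivation:
After 'push 19': [19]
After 'push -5': [19, -5]
After 'over': [19, -5, 19]
After 'push -9': [19, -5, 19, -9]
After 'push 10': [19, -5, 19, -9, 10]
After 'div': [19, -5, 19, -1]
After 'over': [19, -5, 19, -1, 19]
After 'push 9': [19, -5, 19, -1, 19, 9]
After 'gt': [19, -5, 19, -1, 1]
After 'push -7': [19, -5, 19, -1, 1, -7]
After 'pick 0': [19, -5, 19, -1, 1, -7, -7]
After 'push 19': [19, -5, 19, -1, 1, -7, -7, 19]
After 'sub': [19, -5, 19, -1, 1, -7, -26]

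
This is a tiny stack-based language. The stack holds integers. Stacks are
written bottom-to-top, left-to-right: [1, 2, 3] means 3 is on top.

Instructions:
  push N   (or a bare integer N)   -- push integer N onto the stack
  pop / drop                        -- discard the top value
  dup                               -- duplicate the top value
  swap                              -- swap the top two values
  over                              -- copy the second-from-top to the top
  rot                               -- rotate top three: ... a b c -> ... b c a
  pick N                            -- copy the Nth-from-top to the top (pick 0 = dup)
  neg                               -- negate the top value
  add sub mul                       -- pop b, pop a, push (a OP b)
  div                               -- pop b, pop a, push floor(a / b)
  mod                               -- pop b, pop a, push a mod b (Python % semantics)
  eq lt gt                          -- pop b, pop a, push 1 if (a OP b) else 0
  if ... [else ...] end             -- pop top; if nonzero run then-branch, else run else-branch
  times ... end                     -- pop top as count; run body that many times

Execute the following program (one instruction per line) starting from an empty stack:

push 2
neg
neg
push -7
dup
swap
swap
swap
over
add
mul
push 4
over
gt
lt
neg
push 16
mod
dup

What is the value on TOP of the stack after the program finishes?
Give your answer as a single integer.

After 'push 2': [2]
After 'neg': [-2]
After 'neg': [2]
After 'push -7': [2, -7]
After 'dup': [2, -7, -7]
After 'swap': [2, -7, -7]
After 'swap': [2, -7, -7]
After 'swap': [2, -7, -7]
After 'over': [2, -7, -7, -7]
After 'add': [2, -7, -14]
After 'mul': [2, 98]
After 'push 4': [2, 98, 4]
After 'over': [2, 98, 4, 98]
After 'gt': [2, 98, 0]
After 'lt': [2, 0]
After 'neg': [2, 0]
After 'push 16': [2, 0, 16]
After 'mod': [2, 0]
After 'dup': [2, 0, 0]

Answer: 0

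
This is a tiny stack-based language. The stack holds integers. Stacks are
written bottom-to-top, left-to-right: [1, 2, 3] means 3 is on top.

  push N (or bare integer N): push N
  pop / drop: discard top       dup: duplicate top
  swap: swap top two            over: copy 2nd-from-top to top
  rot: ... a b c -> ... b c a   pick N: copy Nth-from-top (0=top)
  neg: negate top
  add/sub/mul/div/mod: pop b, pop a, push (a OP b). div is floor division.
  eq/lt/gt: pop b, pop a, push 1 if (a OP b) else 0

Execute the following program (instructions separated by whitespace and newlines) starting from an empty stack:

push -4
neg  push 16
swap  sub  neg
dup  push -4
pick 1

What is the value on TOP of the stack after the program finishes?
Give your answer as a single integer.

After 'push -4': [-4]
After 'neg': [4]
After 'push 16': [4, 16]
After 'swap': [16, 4]
After 'sub': [12]
After 'neg': [-12]
After 'dup': [-12, -12]
After 'push -4': [-12, -12, -4]
After 'pick 1': [-12, -12, -4, -12]

Answer: -12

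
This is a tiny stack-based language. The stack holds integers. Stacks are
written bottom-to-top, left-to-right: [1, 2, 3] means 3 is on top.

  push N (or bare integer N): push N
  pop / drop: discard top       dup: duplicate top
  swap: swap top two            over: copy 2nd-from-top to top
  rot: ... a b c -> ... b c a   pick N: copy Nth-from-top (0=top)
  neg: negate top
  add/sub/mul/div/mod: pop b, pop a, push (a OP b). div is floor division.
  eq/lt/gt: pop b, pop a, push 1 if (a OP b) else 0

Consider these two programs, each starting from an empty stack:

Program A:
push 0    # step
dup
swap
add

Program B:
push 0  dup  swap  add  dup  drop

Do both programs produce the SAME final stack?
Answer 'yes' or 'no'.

Program A trace:
  After 'push 0': [0]
  After 'dup': [0, 0]
  After 'swap': [0, 0]
  After 'add': [0]
Program A final stack: [0]

Program B trace:
  After 'push 0': [0]
  After 'dup': [0, 0]
  After 'swap': [0, 0]
  After 'add': [0]
  After 'dup': [0, 0]
  After 'drop': [0]
Program B final stack: [0]
Same: yes

Answer: yes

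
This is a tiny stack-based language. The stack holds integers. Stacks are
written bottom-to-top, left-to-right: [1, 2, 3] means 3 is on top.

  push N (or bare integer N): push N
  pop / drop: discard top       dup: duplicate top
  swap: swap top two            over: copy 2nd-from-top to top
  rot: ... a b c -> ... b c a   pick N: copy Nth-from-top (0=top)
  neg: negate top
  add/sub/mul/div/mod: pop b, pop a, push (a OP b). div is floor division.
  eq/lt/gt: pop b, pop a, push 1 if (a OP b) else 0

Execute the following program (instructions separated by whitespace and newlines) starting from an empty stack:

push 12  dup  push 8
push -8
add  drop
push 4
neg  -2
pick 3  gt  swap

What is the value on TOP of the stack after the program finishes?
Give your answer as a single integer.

After 'push 12': [12]
After 'dup': [12, 12]
After 'push 8': [12, 12, 8]
After 'push -8': [12, 12, 8, -8]
After 'add': [12, 12, 0]
After 'drop': [12, 12]
After 'push 4': [12, 12, 4]
After 'neg': [12, 12, -4]
After 'push -2': [12, 12, -4, -2]
After 'pick 3': [12, 12, -4, -2, 12]
After 'gt': [12, 12, -4, 0]
After 'swap': [12, 12, 0, -4]

Answer: -4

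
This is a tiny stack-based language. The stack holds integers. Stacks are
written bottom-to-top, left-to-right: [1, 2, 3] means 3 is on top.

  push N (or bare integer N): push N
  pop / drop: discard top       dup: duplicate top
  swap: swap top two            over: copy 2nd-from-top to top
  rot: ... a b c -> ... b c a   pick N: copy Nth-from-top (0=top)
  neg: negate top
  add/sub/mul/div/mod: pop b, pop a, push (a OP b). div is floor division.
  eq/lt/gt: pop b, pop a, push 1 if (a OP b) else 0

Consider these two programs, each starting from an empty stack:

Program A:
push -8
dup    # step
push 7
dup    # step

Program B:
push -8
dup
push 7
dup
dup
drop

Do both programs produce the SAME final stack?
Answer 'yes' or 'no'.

Program A trace:
  After 'push -8': [-8]
  After 'dup': [-8, -8]
  After 'push 7': [-8, -8, 7]
  After 'dup': [-8, -8, 7, 7]
Program A final stack: [-8, -8, 7, 7]

Program B trace:
  After 'push -8': [-8]
  After 'dup': [-8, -8]
  After 'push 7': [-8, -8, 7]
  After 'dup': [-8, -8, 7, 7]
  After 'dup': [-8, -8, 7, 7, 7]
  After 'drop': [-8, -8, 7, 7]
Program B final stack: [-8, -8, 7, 7]
Same: yes

Answer: yes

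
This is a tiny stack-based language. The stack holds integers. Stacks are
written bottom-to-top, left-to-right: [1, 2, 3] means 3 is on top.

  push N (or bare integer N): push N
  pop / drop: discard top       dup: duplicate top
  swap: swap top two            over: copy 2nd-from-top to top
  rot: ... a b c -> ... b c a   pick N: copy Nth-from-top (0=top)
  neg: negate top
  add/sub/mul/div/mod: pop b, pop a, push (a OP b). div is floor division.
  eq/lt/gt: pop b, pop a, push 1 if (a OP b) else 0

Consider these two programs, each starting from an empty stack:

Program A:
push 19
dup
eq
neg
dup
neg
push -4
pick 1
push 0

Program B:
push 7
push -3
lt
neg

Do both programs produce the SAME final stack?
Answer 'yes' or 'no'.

Answer: no

Derivation:
Program A trace:
  After 'push 19': [19]
  After 'dup': [19, 19]
  After 'eq': [1]
  After 'neg': [-1]
  After 'dup': [-1, -1]
  After 'neg': [-1, 1]
  After 'push -4': [-1, 1, -4]
  After 'pick 1': [-1, 1, -4, 1]
  After 'push 0': [-1, 1, -4, 1, 0]
Program A final stack: [-1, 1, -4, 1, 0]

Program B trace:
  After 'push 7': [7]
  After 'push -3': [7, -3]
  After 'lt': [0]
  After 'neg': [0]
Program B final stack: [0]
Same: no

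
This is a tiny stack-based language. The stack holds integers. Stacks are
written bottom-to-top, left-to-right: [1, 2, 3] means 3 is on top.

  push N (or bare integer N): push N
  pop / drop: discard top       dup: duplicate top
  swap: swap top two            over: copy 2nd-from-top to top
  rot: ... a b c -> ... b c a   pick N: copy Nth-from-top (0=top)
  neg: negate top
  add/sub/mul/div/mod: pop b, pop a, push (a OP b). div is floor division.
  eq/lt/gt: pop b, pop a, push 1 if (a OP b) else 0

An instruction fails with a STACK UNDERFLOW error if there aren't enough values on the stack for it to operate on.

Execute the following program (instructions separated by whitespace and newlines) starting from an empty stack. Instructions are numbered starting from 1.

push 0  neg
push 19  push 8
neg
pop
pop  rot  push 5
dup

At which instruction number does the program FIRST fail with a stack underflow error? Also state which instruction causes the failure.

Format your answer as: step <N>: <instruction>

Step 1 ('push 0'): stack = [0], depth = 1
Step 2 ('neg'): stack = [0], depth = 1
Step 3 ('push 19'): stack = [0, 19], depth = 2
Step 4 ('push 8'): stack = [0, 19, 8], depth = 3
Step 5 ('neg'): stack = [0, 19, -8], depth = 3
Step 6 ('pop'): stack = [0, 19], depth = 2
Step 7 ('pop'): stack = [0], depth = 1
Step 8 ('rot'): needs 3 value(s) but depth is 1 — STACK UNDERFLOW

Answer: step 8: rot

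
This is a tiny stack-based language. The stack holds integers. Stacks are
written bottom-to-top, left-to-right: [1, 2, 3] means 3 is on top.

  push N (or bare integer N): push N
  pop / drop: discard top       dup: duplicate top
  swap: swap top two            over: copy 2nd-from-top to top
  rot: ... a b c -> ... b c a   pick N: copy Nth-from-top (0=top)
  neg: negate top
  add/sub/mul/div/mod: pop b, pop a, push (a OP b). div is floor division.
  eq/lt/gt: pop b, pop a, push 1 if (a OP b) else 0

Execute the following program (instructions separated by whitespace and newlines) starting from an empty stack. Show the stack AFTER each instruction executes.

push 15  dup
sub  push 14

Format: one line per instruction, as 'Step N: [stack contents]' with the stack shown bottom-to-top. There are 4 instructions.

Step 1: [15]
Step 2: [15, 15]
Step 3: [0]
Step 4: [0, 14]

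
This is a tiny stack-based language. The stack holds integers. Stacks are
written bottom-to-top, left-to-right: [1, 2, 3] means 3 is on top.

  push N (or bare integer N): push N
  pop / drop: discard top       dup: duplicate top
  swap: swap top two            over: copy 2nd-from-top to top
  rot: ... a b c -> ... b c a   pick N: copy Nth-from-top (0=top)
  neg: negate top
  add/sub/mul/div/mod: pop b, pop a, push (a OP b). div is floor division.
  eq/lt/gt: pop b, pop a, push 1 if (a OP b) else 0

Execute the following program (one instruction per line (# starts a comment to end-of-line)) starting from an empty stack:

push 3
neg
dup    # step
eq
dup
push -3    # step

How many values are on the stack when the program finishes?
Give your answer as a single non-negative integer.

Answer: 3

Derivation:
After 'push 3': stack = [3] (depth 1)
After 'neg': stack = [-3] (depth 1)
After 'dup': stack = [-3, -3] (depth 2)
After 'eq': stack = [1] (depth 1)
After 'dup': stack = [1, 1] (depth 2)
After 'push -3': stack = [1, 1, -3] (depth 3)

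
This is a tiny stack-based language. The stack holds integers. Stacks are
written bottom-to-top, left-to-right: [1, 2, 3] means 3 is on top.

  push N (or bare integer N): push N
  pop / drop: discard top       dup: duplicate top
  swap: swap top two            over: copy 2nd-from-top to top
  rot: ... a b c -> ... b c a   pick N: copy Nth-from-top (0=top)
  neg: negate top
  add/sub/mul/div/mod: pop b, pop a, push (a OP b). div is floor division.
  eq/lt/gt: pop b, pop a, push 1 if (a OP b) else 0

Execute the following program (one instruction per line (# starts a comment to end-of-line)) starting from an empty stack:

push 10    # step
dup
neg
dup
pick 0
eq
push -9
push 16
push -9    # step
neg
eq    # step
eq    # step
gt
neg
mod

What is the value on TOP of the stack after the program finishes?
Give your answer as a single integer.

Answer: 0

Derivation:
After 'push 10': [10]
After 'dup': [10, 10]
After 'neg': [10, -10]
After 'dup': [10, -10, -10]
After 'pick 0': [10, -10, -10, -10]
After 'eq': [10, -10, 1]
After 'push -9': [10, -10, 1, -9]
After 'push 16': [10, -10, 1, -9, 16]
After 'push -9': [10, -10, 1, -9, 16, -9]
After 'neg': [10, -10, 1, -9, 16, 9]
After 'eq': [10, -10, 1, -9, 0]
After 'eq': [10, -10, 1, 0]
After 'gt': [10, -10, 1]
After 'neg': [10, -10, -1]
After 'mod': [10, 0]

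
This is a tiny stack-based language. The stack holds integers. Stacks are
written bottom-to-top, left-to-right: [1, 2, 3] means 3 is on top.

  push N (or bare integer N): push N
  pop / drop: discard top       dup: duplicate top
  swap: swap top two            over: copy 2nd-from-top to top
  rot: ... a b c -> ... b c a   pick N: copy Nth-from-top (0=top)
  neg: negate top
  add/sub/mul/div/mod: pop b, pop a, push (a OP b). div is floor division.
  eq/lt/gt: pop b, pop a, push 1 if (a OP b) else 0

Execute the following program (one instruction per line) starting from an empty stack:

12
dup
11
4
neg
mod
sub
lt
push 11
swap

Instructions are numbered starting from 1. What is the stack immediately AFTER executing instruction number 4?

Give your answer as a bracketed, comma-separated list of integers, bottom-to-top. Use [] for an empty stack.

Answer: [12, 12, 11, 4]

Derivation:
Step 1 ('12'): [12]
Step 2 ('dup'): [12, 12]
Step 3 ('11'): [12, 12, 11]
Step 4 ('4'): [12, 12, 11, 4]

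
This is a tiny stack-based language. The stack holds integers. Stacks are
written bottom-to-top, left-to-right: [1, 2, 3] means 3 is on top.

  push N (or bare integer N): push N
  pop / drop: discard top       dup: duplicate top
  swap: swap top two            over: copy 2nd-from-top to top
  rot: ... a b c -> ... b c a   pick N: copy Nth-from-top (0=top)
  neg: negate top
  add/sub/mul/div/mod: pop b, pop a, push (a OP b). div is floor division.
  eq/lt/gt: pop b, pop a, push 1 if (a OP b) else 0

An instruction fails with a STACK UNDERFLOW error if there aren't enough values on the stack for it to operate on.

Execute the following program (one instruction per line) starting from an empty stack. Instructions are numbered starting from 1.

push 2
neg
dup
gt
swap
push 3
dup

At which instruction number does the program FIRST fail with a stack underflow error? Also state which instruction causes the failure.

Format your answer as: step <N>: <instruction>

Step 1 ('push 2'): stack = [2], depth = 1
Step 2 ('neg'): stack = [-2], depth = 1
Step 3 ('dup'): stack = [-2, -2], depth = 2
Step 4 ('gt'): stack = [0], depth = 1
Step 5 ('swap'): needs 2 value(s) but depth is 1 — STACK UNDERFLOW

Answer: step 5: swap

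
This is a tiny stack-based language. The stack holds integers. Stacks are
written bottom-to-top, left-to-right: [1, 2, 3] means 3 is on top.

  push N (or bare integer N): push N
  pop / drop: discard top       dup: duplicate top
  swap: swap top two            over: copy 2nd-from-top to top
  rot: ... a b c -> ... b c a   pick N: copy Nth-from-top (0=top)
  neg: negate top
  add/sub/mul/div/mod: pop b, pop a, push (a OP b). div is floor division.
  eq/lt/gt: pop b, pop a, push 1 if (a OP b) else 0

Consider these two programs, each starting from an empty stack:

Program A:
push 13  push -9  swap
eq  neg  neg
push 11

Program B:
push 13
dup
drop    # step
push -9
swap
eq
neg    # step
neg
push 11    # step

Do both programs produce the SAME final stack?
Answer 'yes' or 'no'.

Answer: yes

Derivation:
Program A trace:
  After 'push 13': [13]
  After 'push -9': [13, -9]
  After 'swap': [-9, 13]
  After 'eq': [0]
  After 'neg': [0]
  After 'neg': [0]
  After 'push 11': [0, 11]
Program A final stack: [0, 11]

Program B trace:
  After 'push 13': [13]
  After 'dup': [13, 13]
  After 'drop': [13]
  After 'push -9': [13, -9]
  After 'swap': [-9, 13]
  After 'eq': [0]
  After 'neg': [0]
  After 'neg': [0]
  After 'push 11': [0, 11]
Program B final stack: [0, 11]
Same: yes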